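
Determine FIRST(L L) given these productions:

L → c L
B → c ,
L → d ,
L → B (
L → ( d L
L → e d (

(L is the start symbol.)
{ '(', 'c', 'd', 'e' }

FIRST sets of the non-terminals involved (from the grammar, by fixed-point iteration):
  FIRST(L) = { '(', 'c', 'd', 'e' }

To compute FIRST(L L), process the symbols left to right:
Symbol L is a non-terminal. Add FIRST(L) \ {ε} = { '(', 'c', 'd', 'e' }
L is not nullable (ε ∉ FIRST(L)), so stop here.
FIRST(L L) = { '(', 'c', 'd', 'e' }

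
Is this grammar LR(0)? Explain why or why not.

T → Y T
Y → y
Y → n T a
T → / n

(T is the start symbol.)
Yes, the grammar is LR(0)

A grammar is LR(0) if no state in the canonical LR(0) collection has:
  - both a shift item (dot before a terminal) and a complete item (shift-reduce conflict), or
  - two or more complete items (reduce-reduce conflict; the accept item [T' → T .] counts as a complete item here).

Augment with T' → T and build the canonical LR(0) collection (I0 = CLOSURE({[T' → . T]}), then GOTO on every symbol after a dot until no new states appear). It has 10 states:
  I0: { [T → . / n], [T → . Y T], [T' → . T], [Y → . n T a], [Y → . y] }  — shift
  I1: { [T → / . n] }  — shift
  I2: { [T' → T .] }  — accept
  I3: { [T → . / n], [T → . Y T], [T → Y . T], [Y → . n T a], [Y → . y] }  — shift
  I4: { [T → . / n], [T → . Y T], [Y → . n T a], [Y → . y], [Y → n . T a] }  — shift
  I5: { [Y → y .] }  — reduce
  I6: { [Y → n T . a] }  — shift
  I7: { [Y → n T a .] }  — reduce
  I8: { [T → Y T .] }  — reduce
  I9: { [T → / n .] }  — reduce

Every state is either a pure shift/goto state or contains exactly one complete item and nothing to shift — no conflicts. The grammar is LR(0).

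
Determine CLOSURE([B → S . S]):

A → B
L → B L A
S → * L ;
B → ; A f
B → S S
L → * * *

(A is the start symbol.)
{ [B → S . S], [S → . * L ;] }

To compute CLOSURE, for each item [A → α.Bβ] where B is a non-terminal, add [B → .γ] for all productions B → γ; repeat for the newly added items until nothing changes.

Start with: [B → S . S]
  [B → S . S] has the dot before S: add [S → . * L ;]
No further items can be added.

CLOSURE = { [B → S . S], [S → . * L ;] }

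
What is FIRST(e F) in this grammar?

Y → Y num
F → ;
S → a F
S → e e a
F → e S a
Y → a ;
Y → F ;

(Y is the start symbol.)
To compute FIRST(e F), process the symbols left to right:
Symbol e is a terminal. Add 'e' and stop.
FIRST(e F) = { 'e' }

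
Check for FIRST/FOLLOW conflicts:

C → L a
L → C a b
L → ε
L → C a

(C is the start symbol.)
Yes. L → C a b with FOLLOW(L) on { 'a' }; L → C a with FOLLOW(L) on { 'a' }

A FIRST/FOLLOW conflict occurs when a non-terminal N has a nullable alternative N → β (β ⇒* ε) and another alternative N → α with FIRST(α) ∩ FOLLOW(N) ≠ ∅: on such a lookahead the parser cannot decide between expanding α and letting N vanish via β.

Nullable non-terminals: L.
FIRST sets used below: FIRST(C) = { 'a' }

L: nullable alternative(s) L → ε; FOLLOW(L) = { 'a' }
  L → C a b: FIRST \ {ε} = { 'a' } — overlaps FOLLOW(L) on { 'a' }: CONFLICT
  L → ε: FIRST \ {ε} = { } — this is the only nullable alternative, skip
  L → C a: FIRST \ {ε} = { 'a' } — overlaps FOLLOW(L) on { 'a' }: CONFLICT

C has no nullable alternative, so no FIRST/FOLLOW check is needed there.

So the grammar has 2 FIRST/FOLLOW conflicts (marked CONFLICT above).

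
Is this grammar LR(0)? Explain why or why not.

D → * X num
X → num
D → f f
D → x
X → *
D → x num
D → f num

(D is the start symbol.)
No. Shift-reduce conflict between [D → x .] and [D → x . num]

A grammar is LR(0) if no state in the canonical LR(0) collection has:
  - both a shift item (dot before a terminal) and a complete item (shift-reduce conflict), or
  - two or more complete items (reduce-reduce conflict; the accept item [D' → D .] counts as a complete item here).

Augment with D' → D and build the canonical LR(0) collection (I0 = CLOSURE({[D' → . D]}), then GOTO on every symbol after a dot until no new states appear). It has 12 states:
  I0: { [D → . * X num], [D → . f f], [D → . f num], [D → . x num], [D → . x], [D' → . D] }  — shift
  I1: { [D → * . X num], [X → . *], [X → . num] }  — shift
  I2: { [D' → D .] }  — accept
  I3: { [D → f . f], [D → f . num] }  — shift
  I4: { [D → x . num], [D → x .] }  — shift, reduce
  I5: { [D → x num .] }  — reduce
  I6: { [D → f f .] }  — reduce
  I7: { [D → f num .] }  — reduce
  I8: { [X → * .] }  — reduce
  I9: { [D → * X . num] }  — shift
  I10: { [X → num .] }  — reduce
  I11: { [D → * X num .] }  — reduce

Conflict in state I4:
  Shift-reduce conflict between [D → x .] and [D → x . num]
So the grammar is NOT LR(0).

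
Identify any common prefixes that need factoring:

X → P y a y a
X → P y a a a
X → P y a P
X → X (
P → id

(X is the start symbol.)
Left-factoring is needed when two productions for the same non-terminal
share a common prefix on the right-hand side.

Productions for X:
  X → P y a y a
  X → P y a a a
  X → P y a P
  X → X (

Found common prefix 'P y a' in productions for X

Answer: Yes, X has productions with common prefix 'P y a'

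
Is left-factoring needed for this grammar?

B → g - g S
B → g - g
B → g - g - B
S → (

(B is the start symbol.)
Yes, B has productions with common prefix 'g - g'

Left-factoring is needed when two productions for the same non-terminal
share a common prefix on the right-hand side.

Productions for B:
  B → g - g S
  B → g - g
  B → g - g - B

Found common prefix 'g - g' in productions for B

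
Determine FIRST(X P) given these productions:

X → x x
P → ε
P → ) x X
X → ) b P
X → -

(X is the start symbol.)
FIRST sets of the non-terminals involved (from the grammar, by fixed-point iteration):
  FIRST(X) = { ')', '-', 'x' }

To compute FIRST(X P), process the symbols left to right:
Symbol X is a non-terminal. Add FIRST(X) \ {ε} = { ')', '-', 'x' }
X is not nullable (ε ∉ FIRST(X)), so stop here.
FIRST(X P) = { ')', '-', 'x' }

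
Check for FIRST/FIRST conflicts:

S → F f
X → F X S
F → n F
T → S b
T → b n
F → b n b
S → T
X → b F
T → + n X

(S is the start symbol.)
Yes. S → F f / S → T on { 'b', 'n' }; X → F X S / X → b F on { 'b' }; T → S b / T → b n on { 'b' }; T → S b / T → '+' n X on { '+' }

FIRST sets of the non-terminals at (or reachable through a nullable prefix from) the front of some alternative:
  FIRST(F) = { 'b', 'n' }
  FIRST(T) = { '+', 'b', 'n' }
  FIRST(S) = { '+', 'b', 'n' }

Productions for S:
  S → F f: FIRST = { 'b', 'n' }
  S → T: FIRST = { '+', 'b', 'n' }
Productions for X:
  X → F X S: FIRST = { 'b', 'n' }
  X → b F: FIRST = { 'b' }
Productions for F:
  F → n F: FIRST = { 'n' }
  F → b n b: FIRST = { 'b' }
Productions for T:
  T → S b: FIRST = { '+', 'b', 'n' }
  T → b n: FIRST = { 'b' }
  T → + n X: FIRST = { '+' }

Conflict for S: S → F f and S → T
  Overlap: { 'b', 'n' }
Conflict for X: X → F X S and X → b F
  Overlap: { 'b' }
Conflict for T: T → S b and T → b n
  Overlap: { 'b' }
Conflict for T: T → S b and T → + n X
  Overlap: { '+' }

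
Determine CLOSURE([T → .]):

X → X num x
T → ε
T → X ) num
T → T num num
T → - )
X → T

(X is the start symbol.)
Start with: [T → .]
The dot is at the end, so nothing is added.

CLOSURE = { [T → .] }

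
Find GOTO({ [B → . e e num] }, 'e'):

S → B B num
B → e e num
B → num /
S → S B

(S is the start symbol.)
{ [B → e . e num] }

GOTO(I, 'e') = CLOSURE({ [A → αX.β] : [A → α.Xβ] ∈ I, X = 'e' })

Items with dot before 'e', with the dot advanced:
  [B → . e e num] → [B → e . e num]
Closure adds nothing (no advanced item has the dot before a non-terminal).

GOTO = { [B → e . e num] }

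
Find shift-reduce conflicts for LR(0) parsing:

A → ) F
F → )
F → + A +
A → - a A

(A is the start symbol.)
Augment with A' → A and build the canonical LR(0) collection (I0 = CLOSURE({[A' → . A]}), then GOTO on every symbol after a dot until no new states appear). It has 11 states:
  I0: { [A → . ) F], [A → . - a A], [A' → . A] }  — shift
  I1: { [A → ) . F], [F → . )], [F → . + A +] }  — shift
  I2: { [A → - . a A] }  — shift
  I3: { [A' → A .] }  — accept
  I4: { [A → - a . A], [A → . ) F], [A → . - a A] }  — shift
  I5: { [A → - a A .] }  — reduce
  I6: { [F → ) .] }  — reduce
  I7: { [A → . ) F], [A → . - a A], [F → + . A +] }  — shift
  I8: { [A → ) F .] }  — reduce
  I9: { [F → + A . +] }  — shift
  I10: { [F → + A + .] }  — reduce

No state contains both a complete item and a shift item.

Answer: No shift-reduce conflicts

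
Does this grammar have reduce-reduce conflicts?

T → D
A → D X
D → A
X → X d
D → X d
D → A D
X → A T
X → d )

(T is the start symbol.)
Augment with T' → T and build the canonical LR(0) collection (I0 = CLOSURE({[T' → . T]}), then GOTO on every symbol after a dot until no new states appear). It has 12 states:
  I0: { [A → . D X], [D → . A D], [D → . A], [D → . X d], [T → . D], [T' → . T], [X → . A T], [X → . X d], [X → . d )] }  — shift
  I1: { [A → . D X], [D → . A D], [D → . A], [D → . X d], [D → A . D], [D → A .], [T → . D], [X → . A T], [X → . X d], [X → . d )], [X → A . T] }  — shift, reduce
  I2: { [A → . D X], [A → D . X], [D → . A D], [D → . A], [D → . X d], [T → D .], [X → . A T], [X → . X d], [X → . d )] }  — shift, reduce
  I3: { [T' → T .] }  — accept
  I4: { [D → X . d], [X → X . d] }  — shift
  I5: { [X → d . )] }  — shift
  I6: { [X → d ) .] }  — reduce
  I7: { [D → X d .], [X → X d .] }  — 2 reduces
  I8: { [A → . D X], [A → D . X], [D → . A D], [D → . A], [D → . X d], [X → . A T], [X → . X d], [X → . d )] }  — shift
  I9: { [A → D X .], [D → X . d], [X → X . d] }  — shift, reduce
  I10: { [A → . D X], [A → D . X], [D → . A D], [D → . A], [D → . X d], [D → A D .], [T → D .], [X → . A T], [X → . X d], [X → . d )] }  — shift, 2 reduces
  I11: { [X → A T .] }  — reduce

I7 contains complete items [D → X d .], [X → X d .] — reduce-reduce conflict.
I10 contains complete items [D → A D .], [T → D .] — reduce-reduce conflict.

Answer: Yes — I7: [D → X d .] vs [X → X d .]; I10: [D → A D .] vs [T → D .]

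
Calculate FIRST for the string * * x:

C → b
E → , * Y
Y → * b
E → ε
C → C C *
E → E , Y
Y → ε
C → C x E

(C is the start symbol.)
{ '*' }

To compute FIRST(* * x), process the symbols left to right:
Symbol * is a terminal. Add '*' and stop.
FIRST(* * x) = { '*' }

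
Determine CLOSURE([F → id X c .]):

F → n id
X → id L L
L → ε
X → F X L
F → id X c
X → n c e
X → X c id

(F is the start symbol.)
To compute CLOSURE, for each item [A → α.Bβ] where B is a non-terminal, add [B → .γ] for all productions B → γ; repeat for the newly added items until nothing changes.

Start with: [F → id X c .]
The dot is at the end, so nothing is added.

CLOSURE = { [F → id X c .] }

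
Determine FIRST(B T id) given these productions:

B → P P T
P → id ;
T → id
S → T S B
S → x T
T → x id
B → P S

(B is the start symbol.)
{ 'id' }

FIRST sets of the non-terminals involved (from the grammar, by fixed-point iteration):
  FIRST(B) = { 'id' }

To compute FIRST(B T id), process the symbols left to right:
Symbol B is a non-terminal. Add FIRST(B) \ {ε} = { 'id' }
B is not nullable (ε ∉ FIRST(B)), so stop here.
FIRST(B T id) = { 'id' }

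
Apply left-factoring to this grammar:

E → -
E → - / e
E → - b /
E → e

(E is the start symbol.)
E → - E'
E' → ε
E' → / e
E' → b /
E → e

Left-factoring transforms A → αβ₁ | αβ₂ into A → αA' and A' → β₁ | β₂
(α is the longest common prefix among the alternatives). Repeat until
no nonterminal has two alternatives with a common prefix.

Round 1: E has alternatives sharing prefix '-'. Introduce E': E → - E'
  Add: E' → ε
  Add: E' → / e
  Add: E' → b /

No remaining common prefixes — done.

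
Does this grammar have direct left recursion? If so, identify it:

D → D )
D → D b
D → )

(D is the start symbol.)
Direct left recursion occurs when N → N α for some non-terminal N (the right-hand side begins with the left-hand side itself).

D → D ): LEFT RECURSIVE (starts with D)
D → D b: LEFT RECURSIVE (starts with D)
D → ): starts with ')'

The grammar has direct left recursion on: D.

Answer: Yes, D is left-recursive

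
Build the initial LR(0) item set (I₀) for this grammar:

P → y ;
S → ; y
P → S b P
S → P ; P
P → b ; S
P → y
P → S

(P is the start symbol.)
{ [P → . S b P], [P → . S], [P → . b ; S], [P → . y ;], [P → . y], [P' → . P], [S → . ; y], [S → . P ; P] }

First, augment the grammar with P' → P
I₀ = CLOSURE({ [P' → . P] }):
  [P' → . P] has the dot before P: add [P → . y ;], [P → . S b P], [P → . b ; S], [P → . y], [P → . S]
  [P → . S b P] has the dot before S: add [S → . ; y], [S → . P ; P]
No further items can be added.

I₀ = { [P → . S b P], [P → . S], [P → . b ; S], [P → . y ;], [P → . y], [P' → . P], [S → . ; y], [S → . P ; P] }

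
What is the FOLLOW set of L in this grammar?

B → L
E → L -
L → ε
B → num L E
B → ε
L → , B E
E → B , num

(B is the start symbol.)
To compute FOLLOW(L), find every occurrence of L on a right-hand side N → α L β: add FIRST(β) \ {ε}, and if β is empty or nullable also add FOLLOW(N). Iterate to a fixed point.

In B → L: L is at the end, add FOLLOW(B)
In E → L -: L is followed by '-', add FIRST('-') \ {ε} = { '-' }
In B → num L E: L is followed by E, add FIRST(E) \ {ε} = { ',', '-', 'num' }

The FOLLOW sets referred to above (computed the same way, to a fixed point):
  FOLLOW(B) = { $, ',', '-', 'num' }

Taking the union: FOLLOW(L) = { $, ',', '-', 'num' }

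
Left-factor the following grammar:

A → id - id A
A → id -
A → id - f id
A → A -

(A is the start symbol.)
A → id - A'
A' → id A
A' → ε
A' → f id
A → A -

Left-factoring transforms A → αβ₁ | αβ₂ into A → αA' and A' → β₁ | β₂
(α is the longest common prefix among the alternatives). Repeat until
no nonterminal has two alternatives with a common prefix.

Round 1: A has alternatives sharing prefix 'id -'. Introduce A': A → id - A'
  Add: A' → id A
  Add: A' → ε
  Add: A' → f id

No remaining common prefixes — done.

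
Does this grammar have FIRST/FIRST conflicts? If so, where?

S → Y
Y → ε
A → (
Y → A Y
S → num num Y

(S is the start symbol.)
FIRST sets of the non-terminals at (or reachable through a nullable prefix from) the front of some alternative:
  FIRST(Y) = { '(', ε }
  FIRST(A) = { '(' }

Productions for S:
  S → Y: FIRST = { '(', ε }
  S → num num Y: FIRST = { 'num' }
Productions for Y:
  Y → ε: FIRST = { ε }
  Y → A Y: FIRST = { '(' }
A has only one production, so no FIRST/FIRST conflict is possible there.

All alternatives of each non-terminal have pairwise disjoint FIRST sets.

Answer: No FIRST/FIRST conflicts.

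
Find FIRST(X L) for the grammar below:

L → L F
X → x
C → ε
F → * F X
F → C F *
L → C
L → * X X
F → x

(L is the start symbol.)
FIRST sets of the non-terminals involved (from the grammar, by fixed-point iteration):
  FIRST(X) = { 'x' }

To compute FIRST(X L), process the symbols left to right:
Symbol X is a non-terminal. Add FIRST(X) \ {ε} = { 'x' }
X is not nullable (ε ∉ FIRST(X)), so stop here.
FIRST(X L) = { 'x' }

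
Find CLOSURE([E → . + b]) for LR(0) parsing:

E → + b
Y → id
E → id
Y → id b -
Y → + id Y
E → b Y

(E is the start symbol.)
{ [E → . + b] }

To compute CLOSURE, for each item [A → α.Bβ] where B is a non-terminal, add [B → .γ] for all productions B → γ; repeat for the newly added items until nothing changes.

Start with: [E → . + b]
The dot precedes the terminal '+', so nothing is added.

CLOSURE = { [E → . + b] }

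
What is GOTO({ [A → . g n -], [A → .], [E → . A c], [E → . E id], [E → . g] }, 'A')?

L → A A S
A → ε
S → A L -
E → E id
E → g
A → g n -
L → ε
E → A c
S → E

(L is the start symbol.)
{ [E → A . c] }

GOTO(I, 'A') = CLOSURE({ [A → αX.β] : [A → α.Xβ] ∈ I, X = 'A' })

Items with dot before 'A', with the dot advanced:
  [E → . A c] → [E → A . c]
Closure adds nothing (no advanced item has the dot before a non-terminal).

GOTO = { [E → A . c] }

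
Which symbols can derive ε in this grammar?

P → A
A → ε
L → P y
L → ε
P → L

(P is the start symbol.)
{ 'A', 'L', 'P' }

A non-terminal is nullable if it can derive ε (the empty string): either it has an ε-production, or it has a production whose right-hand side consists entirely of nullable non-terminals.

ε-productions: A → ε, L → ε
So A, L are immediately nullable.
P → A: every symbol on the right is nullable, so P is nullable too.
Every non-terminal is now nullable.
Nullable = { 'A', 'L', 'P' }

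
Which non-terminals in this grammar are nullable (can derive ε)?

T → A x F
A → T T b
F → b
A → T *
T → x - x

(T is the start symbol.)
None

A non-terminal is nullable if it can derive ε (the empty string): either it has an ε-production, or it has a production whose right-hand side consists entirely of nullable non-terminals.

There are no ε-productions, so no non-terminal can derive ε.
No non-terminals are nullable.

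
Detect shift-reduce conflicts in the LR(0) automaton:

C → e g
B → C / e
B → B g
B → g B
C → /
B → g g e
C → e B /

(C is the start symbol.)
Augment with C' → C and build the canonical LR(0) collection (I0 = CLOSURE({[C' → . C]}), then GOTO on every symbol after a dot until no new states appear). It has 14 states:
  I0: { [C → . /], [C → . e B /], [C → . e g], [C' → . C] }  — shift
  I1: { [C → / .] }  — reduce
  I2: { [C' → C .] }  — accept
  I3: { [B → . B g], [B → . C / e], [B → . g B], [B → . g g e], [C → . /], [C → . e B /], [C → . e g], [C → e . B /], [C → e . g] }  — shift
  I4: { [B → B . g], [C → e B . /] }  — shift
  I5: { [B → C . / e] }  — shift
  I6: { [B → . B g], [B → . C / e], [B → . g B], [B → . g g e], [B → g . B], [B → g . g e], [C → . /], [C → . e B /], [C → . e g], [C → e g .] }  — shift, reduce
  I7: { [B → B . g], [B → g B .] }  — shift, reduce
  I8: { [B → . B g], [B → . C / e], [B → . g B], [B → . g g e], [B → g . B], [B → g . g e], [B → g g . e], [C → . /], [C → . e B /], [C → . e g] }  — shift
  I9: { [B → . B g], [B → . C / e], [B → . g B], [B → . g g e], [B → g g e .], [C → . /], [C → . e B /], [C → . e g], [C → e . B /], [C → e . g] }  — shift, reduce
  I10: { [B → B g .] }  — reduce
  I11: { [B → C / . e] }  — shift
  I12: { [B → C / e .] }  — reduce
  I13: { [C → e B / .] }  — reduce

I6 contains reduce item [C → e g .] and shift items [B → . g B], [B → . g g e], [B → g . g e], [C → . /], [C → . e B /], [C → . e g] — shift-reduce conflict.
I7 contains reduce item [B → g B .] and shift item [B → B . g] — shift-reduce conflict.
I9 contains reduce item [B → g g e .] and shift items [B → . g B], [B → . g g e], [C → . /], [C → . e B /], [C → . e g], [C → e . g] — shift-reduce conflict.

Answer: Yes — I6: [C → e g .] vs [B → . g B]; I7: [B → g B .] vs [B → B . g]; I9: [B → g g e .] vs [B → . g B]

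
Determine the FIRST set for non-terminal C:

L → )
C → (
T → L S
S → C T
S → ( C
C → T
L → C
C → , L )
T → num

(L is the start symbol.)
{ '(', ')', ',', 'num' }

To compute FIRST(C), examine every production with C on the left-hand side, reading each right-hand side left to right until a non-nullable symbol is reached.

FIRST sets of the other non-terminals involved (by the same procedure, iterated to a fixed point):
  FIRST(T) = { '(', ')', ',', 'num' }

From C → (:
  - '(' is a terminal: add '(' and stop
From C → T:
  - T is a non-terminal: add FIRST(T) \ {ε} = { '(', ')', ',', 'num' }
    T is not nullable, so stop
From C → , L ):
  - ',' is a terminal: add ',' and stop

Collecting: FIRST(C) = { '(', ')', ',', 'num' }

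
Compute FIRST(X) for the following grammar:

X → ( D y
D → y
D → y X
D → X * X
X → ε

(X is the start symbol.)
{ '(', ε }

From X → ( D y:
  - '(' is a terminal: add '(' and stop
From X → ε:
  - ε-production, so ε ∈ FIRST(X)

Collecting: FIRST(X) = { '(', ε }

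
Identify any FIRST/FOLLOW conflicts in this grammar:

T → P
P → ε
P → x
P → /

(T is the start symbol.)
A FIRST/FOLLOW conflict occurs when a non-terminal N has a nullable alternative N → β (β ⇒* ε) and another alternative N → α with FIRST(α) ∩ FOLLOW(N) ≠ ∅: on such a lookahead the parser cannot decide between expanding α and letting N vanish via β.

Nullable non-terminals: P, T.

P: nullable alternative(s) P → ε; FOLLOW(P) = { $ }
  P → ε: FIRST \ {ε} = { } — this is the only nullable alternative, skip
  P → x: FIRST \ {ε} = { 'x' } — disjoint from FOLLOW(P)
  P → /: FIRST \ {ε} = { '/' } — disjoint from FOLLOW(P)
T has a nullable alternative but only one production, so nothing to check.

No FIRST/FOLLOW conflicts found.

Answer: No FIRST/FOLLOW conflicts.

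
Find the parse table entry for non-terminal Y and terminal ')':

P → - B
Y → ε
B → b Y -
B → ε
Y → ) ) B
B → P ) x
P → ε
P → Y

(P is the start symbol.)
To find M[Y, ')'], we find productions for Y where ')' is in the predict set (PREDICT(N → α) = (FIRST(α) \ {ε}) ∪ (FOLLOW(N) if α ⇒* ε)).

Relevant sets:
  FOLLOW(Y) = { $, ')', '-' }

Y → ε: PREDICT = { $, ')', '-' }
  ')' is in predict set, so this production goes in M[Y, ')']
Y → ) ) B: PREDICT = { ')' }
  ')' is in predict set, so this production goes in M[Y, ')']

M[Y, ')'] = Y → ε, Y → ) ) B  (a multiply-defined cell — the grammar is not LL(1))

Answer: Y → ε, Y → ) ) B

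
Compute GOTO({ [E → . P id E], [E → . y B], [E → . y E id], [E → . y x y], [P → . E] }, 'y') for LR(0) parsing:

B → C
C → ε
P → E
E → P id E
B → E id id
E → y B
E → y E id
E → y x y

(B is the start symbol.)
GOTO(I, 'y') = CLOSURE({ [A → αX.β] : [A → α.Xβ] ∈ I, X = 'y' })

Items with dot before 'y', with the dot advanced:
  [E → . y B] → [E → y . B]
  [E → . y E id] → [E → y . E id]
  [E → . y x y] → [E → y . x y]
Closure of the advanced items:
  [E → y . B] has the dot before B: add [B → . C], [B → . E id id]
  [E → y . E id] has the dot before E: add [E → . P id E], [E → . y B], [E → . y E id], [E → . y x y]
  [B → . C] has the dot before C: add [C → .]
  [E → . P id E] has the dot before P: add [P → . E]

GOTO = { [B → . C], [B → . E id id], [C → .], [E → . P id E], [E → . y B], [E → . y E id], [E → . y x y], [E → y . B], [E → y . E id], [E → y . x y], [P → . E] }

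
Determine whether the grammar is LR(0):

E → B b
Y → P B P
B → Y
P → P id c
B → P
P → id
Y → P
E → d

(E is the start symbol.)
A grammar is LR(0) if no state in the canonical LR(0) collection has:
  - both a shift item (dot before a terminal) and a complete item (shift-reduce conflict), or
  - two or more complete items (reduce-reduce conflict; the accept item [E' → E .] counts as a complete item here).

Augment with E' → E and build the canonical LR(0) collection (I0 = CLOSURE({[E' → . E]}), then GOTO on every symbol after a dot until no new states appear). It has 13 states:
  I0: { [B → . P], [B → . Y], [E → . B b], [E → . d], [E' → . E], [P → . P id c], [P → . id], [Y → . P B P], [Y → . P] }  — shift
  I1: { [E → B . b] }  — shift
  I2: { [E' → E .] }  — accept
  I3: { [B → . P], [B → . Y], [B → P .], [P → . P id c], [P → . id], [P → P . id c], [Y → . P B P], [Y → . P], [Y → P . B P], [Y → P .] }  — shift, 2 reduces
  I4: { [B → Y .] }  — reduce
  I5: { [E → d .] }  — reduce
  I6: { [P → id .] }  — reduce
  I7: { [P → . P id c], [P → . id], [Y → P B . P] }  — shift
  I8: { [P → P id . c], [P → id .] }  — shift, reduce
  I9: { [P → P id c .] }  — reduce
  I10: { [P → P . id c], [Y → P B P .] }  — shift, reduce
  I11: { [P → P id . c] }  — shift
  I12: { [E → B b .] }  — reduce

Conflict in state I3:
  Shift-reduce conflict between [B → P .] and [P → P . id c]
So the grammar is NOT LR(0).

Answer: No. Shift-reduce conflict between [B → P .] and [P → P . id c]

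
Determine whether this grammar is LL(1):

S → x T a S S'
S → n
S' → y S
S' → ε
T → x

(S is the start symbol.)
No. Predict set conflict for S': { 'y' }

A grammar is LL(1) if for each non-terminal N with multiple productions, the predict sets of those productions are pairwise disjoint, where PREDICT(N → α) = (FIRST(α) \ {ε}) ∪ (FOLLOW(N) if α ⇒* ε).

Relevant sets:
  FOLLOW(S') = { $, 'y' }

For S:
  PREDICT(S → x T a S S') = { 'x' }
  PREDICT(S → n) = { 'n' }
For S':
  PREDICT(S' → y S) = { 'y' }
  PREDICT(S' → ε) = { $, 'y' }
T has a single production, so nothing to check there.

Conflict found: Predict set conflict for S': { 'y' }
The grammar is NOT LL(1).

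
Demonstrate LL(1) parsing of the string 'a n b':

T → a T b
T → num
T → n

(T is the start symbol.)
LL(1) parsing maintains a stack (initially the start symbol over $) and the input. At each step: if the stack top is a terminal, match it against the current input token; if it is a non-terminal N, replace it with the RHS of M[N, lookahead] (the unique production whose predict set contains the lookahead).

Stack is shown with the top on the left.

Stack    Input    Action
------------------------
T $      a n b $  output T → a T b
a T b $  a n b $  match 'a'
T b $    n b $    output T → n
n b $    n b $    match 'n'
b $      b $      match 'b'
$        $        accept

The string is accepted.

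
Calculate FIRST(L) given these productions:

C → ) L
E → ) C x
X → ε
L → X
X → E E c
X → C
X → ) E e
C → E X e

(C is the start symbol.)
To compute FIRST(L), examine every production with L on the left-hand side, reading each right-hand side left to right until a non-nullable symbol is reached.

FIRST sets of the other non-terminals involved (by the same procedure, iterated to a fixed point):
  FIRST(X) = { ')', ε }

From L → X:
  - X is a non-terminal: add FIRST(X) \ {ε} = { ')' }
    X is nullable and nothing follows, so the whole right-hand side can vanish: ε ∈ FIRST(L)

Collecting: FIRST(L) = { ')', ε }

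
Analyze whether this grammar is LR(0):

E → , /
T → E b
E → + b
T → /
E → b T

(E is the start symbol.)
A grammar is LR(0) if no state in the canonical LR(0) collection has:
  - both a shift item (dot before a terminal) and a complete item (shift-reduce conflict), or
  - two or more complete items (reduce-reduce conflict; the accept item [E' → E .] counts as a complete item here).

Augment with E' → E and build the canonical LR(0) collection (I0 = CLOSURE({[E' → . E]}), then GOTO on every symbol after a dot until no new states appear). It has 11 states:
  I0: { [E → . + b], [E → . , /], [E → . b T], [E' → . E] }  — shift
  I1: { [E → + . b] }  — shift
  I2: { [E → , . /] }  — shift
  I3: { [E' → E .] }  — accept
  I4: { [E → . + b], [E → . , /], [E → . b T], [E → b . T], [T → . /], [T → . E b] }  — shift
  I5: { [T → / .] }  — reduce
  I6: { [T → E . b] }  — shift
  I7: { [E → b T .] }  — reduce
  I8: { [T → E b .] }  — reduce
  I9: { [E → , / .] }  — reduce
  I10: { [E → + b .] }  — reduce

Every state is either a pure shift/goto state or contains exactly one complete item and nothing to shift — no conflicts. The grammar is LR(0).

Answer: Yes, the grammar is LR(0)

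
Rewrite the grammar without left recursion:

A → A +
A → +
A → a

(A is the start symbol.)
A is directly left-recursive. The standard transformation for
  A → A α₁ | ... | A α_m | β₁ | ... | β_n
is
  A  → β₁ A' | ... | β_n A'
  A' → α₁ A' | ... | α_m A' | ε

A → + becomes A → + A'
A → a becomes A → a A'
A → A + becomes A' → + A'
Add A' → ε

Resulting grammar:
A → + A'
A → a A'
A' → + A'
A' → ε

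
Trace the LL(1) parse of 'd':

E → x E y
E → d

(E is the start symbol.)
LL(1) parsing maintains a stack (initially the start symbol over $) and the input. At each step: if the stack top is a terminal, match it against the current input token; if it is a non-terminal N, replace it with the RHS of M[N, lookahead] (the unique production whose predict set contains the lookahead).

Stack is shown with the top on the left.

Stack  Input  Action
--------------------
E $    d $    output E → d
d $    d $    match 'd'
$      $      accept

The string is accepted.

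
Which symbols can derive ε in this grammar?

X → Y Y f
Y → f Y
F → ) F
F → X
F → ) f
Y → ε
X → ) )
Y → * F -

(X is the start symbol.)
A non-terminal is nullable if it can derive ε (the empty string): either it has an ε-production, or it has a production whose right-hand side consists entirely of nullable non-terminals.

ε-productions: Y → ε
So Y is immediately nullable.
No further non-terminal can be added: every production for the remaining non-terminals contains a terminal or a non-nullable non-terminal.
Nullable = { 'Y' }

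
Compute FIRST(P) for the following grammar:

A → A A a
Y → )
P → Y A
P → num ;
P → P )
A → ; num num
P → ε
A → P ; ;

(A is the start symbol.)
FIRST sets of the other non-terminals involved (by the same procedure, iterated to a fixed point):
  FIRST(Y) = { ')' }

From P → Y A:
  - Y is a non-terminal: add FIRST(Y) \ {ε} = { ')' }
    Y is not nullable, so stop
From P → num ;:
  - num is a terminal: add 'num' and stop
From P → P ):
  - P is the symbol being defined: contributes nothing new
    P is nullable, so continue to the next symbol
  - ')' is a terminal: add ')' and stop
From P → ε:
  - ε-production, so ε ∈ FIRST(P)

Collecting: FIRST(P) = { ')', 'num', ε }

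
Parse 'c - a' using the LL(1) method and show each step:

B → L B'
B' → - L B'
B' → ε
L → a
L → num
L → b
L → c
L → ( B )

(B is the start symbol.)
Stack is shown with the top on the left.

Stack     Input    Action
-------------------------
B $       c - a $  output B → L B'
L B' $    c - a $  output L → c
c B' $    c - a $  match 'c'
B' $      - a $    output B' → - L B'
- L B' $  - a $    match '-'
L B' $    a $      output L → a
a B' $    a $      match 'a'
B' $      $        output B' → ε
$         $        accept

The string is accepted.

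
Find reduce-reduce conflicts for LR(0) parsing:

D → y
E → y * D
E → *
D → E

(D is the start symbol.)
A reduce-reduce conflict occurs when an LR(0) state has two complete items [A → α .] and [B → β .] — both call for a reduction, and with no lookahead the parser cannot choose between them.

Augment with D' → D and build the canonical LR(0) collection (I0 = CLOSURE({[D' → . D]}), then GOTO on every symbol after a dot until no new states appear). It has 7 states:
  I0: { [D → . E], [D → . y], [D' → . D], [E → . *], [E → . y * D] }  — shift
  I1: { [E → * .] }  — reduce
  I2: { [D' → D .] }  — accept
  I3: { [D → E .] }  — reduce
  I4: { [D → y .], [E → y . * D] }  — shift, reduce
  I5: { [D → . E], [D → . y], [E → . *], [E → . y * D], [E → y * . D] }  — shift
  I6: { [E → y * D .] }  — reduce

No state contains more than one complete item.

Answer: No reduce-reduce conflicts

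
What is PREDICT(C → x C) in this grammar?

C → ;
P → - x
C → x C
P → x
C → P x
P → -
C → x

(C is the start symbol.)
PREDICT(C → x C) = (FIRST(RHS) \ {ε}) ∪ (FOLLOW(C) if ε ∈ FIRST(RHS), i.e. RHS ⇒* ε)
FIRST(x C) = { 'x' }
ε ∉ FIRST(x C), so FOLLOW(C) is not added.
PREDICT(C → x C) = { 'x' }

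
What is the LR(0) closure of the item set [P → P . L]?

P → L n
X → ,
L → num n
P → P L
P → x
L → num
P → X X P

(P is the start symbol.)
{ [L → . num n], [L → . num], [P → P . L] }

To compute CLOSURE, for each item [A → α.Bβ] where B is a non-terminal, add [B → .γ] for all productions B → γ; repeat for the newly added items until nothing changes.

Start with: [P → P . L]
  [P → P . L] has the dot before L: add [L → . num n], [L → . num]
No further items can be added.

CLOSURE = { [L → . num n], [L → . num], [P → P . L] }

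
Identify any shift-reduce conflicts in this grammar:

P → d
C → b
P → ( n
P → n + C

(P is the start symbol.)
Augment with P' → P and build the canonical LR(0) collection (I0 = CLOSURE({[P' → . P]}), then GOTO on every symbol after a dot until no new states appear). It has 9 states:
  I0: { [P → . ( n], [P → . d], [P → . n + C], [P' → . P] }  — shift
  I1: { [P → ( . n] }  — shift
  I2: { [P' → P .] }  — accept
  I3: { [P → d .] }  — reduce
  I4: { [P → n . + C] }  — shift
  I5: { [C → . b], [P → n + . C] }  — shift
  I6: { [P → n + C .] }  — reduce
  I7: { [C → b .] }  — reduce
  I8: { [P → ( n .] }  — reduce

No state contains both a complete item and a shift item.

Answer: No shift-reduce conflicts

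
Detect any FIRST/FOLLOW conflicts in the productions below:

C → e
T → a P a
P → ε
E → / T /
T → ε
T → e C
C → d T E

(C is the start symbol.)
A FIRST/FOLLOW conflict occurs when a non-terminal N has a nullable alternative N → β (β ⇒* ε) and another alternative N → α with FIRST(α) ∩ FOLLOW(N) ≠ ∅: on such a lookahead the parser cannot decide between expanding α and letting N vanish via β.

Nullable non-terminals: P, T.
P has a nullable alternative but only one production, so nothing to check.

T: nullable alternative(s) T → ε; FOLLOW(T) = { '/' }
  T → a P a: FIRST \ {ε} = { 'a' } — disjoint from FOLLOW(T)
  T → ε: FIRST \ {ε} = { } — this is the only nullable alternative, skip
  T → e C: FIRST \ {ε} = { 'e' } — disjoint from FOLLOW(T)

C, E have no nullable alternative, so no FIRST/FOLLOW check is needed there.

No FIRST/FOLLOW conflicts found.

Answer: No FIRST/FOLLOW conflicts.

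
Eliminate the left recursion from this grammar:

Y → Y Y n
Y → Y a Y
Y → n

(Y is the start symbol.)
Y → n Y'
Y' → Y n Y'
Y' → a Y Y'
Y' → ε

Y is directly left-recursive. The standard transformation for
  A → A α₁ | ... | A α_m | β₁ | ... | β_n
is
  A  → β₁ A' | ... | β_n A'
  A' → α₁ A' | ... | α_m A' | ε

Y → n becomes Y → n Y'
Y → Y Y n becomes Y' → Y n Y'
Y → Y a Y becomes Y' → a Y Y'
Add Y' → ε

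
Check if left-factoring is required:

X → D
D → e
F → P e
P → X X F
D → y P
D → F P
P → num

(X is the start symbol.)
No, left-factoring is not needed

Left-factoring is needed when two productions for the same non-terminal
share a common prefix on the right-hand side.

Productions for D:
  D → e
  D → y P
  D → F P
Productions for P:
  P → X X F
  P → num

No common prefixes found.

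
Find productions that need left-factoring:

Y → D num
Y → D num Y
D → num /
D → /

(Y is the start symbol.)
Left-factoring is needed when two productions for the same non-terminal
share a common prefix on the right-hand side.

Productions for Y:
  Y → D num
  Y → D num Y
Productions for D:
  D → num /
  D → /

Found common prefix 'D num' in productions for Y

Answer: Yes, Y has productions with common prefix 'D num'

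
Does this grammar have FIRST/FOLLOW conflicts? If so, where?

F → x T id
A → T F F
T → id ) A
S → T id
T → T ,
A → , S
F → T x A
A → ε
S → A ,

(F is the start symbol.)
A FIRST/FOLLOW conflict occurs when a non-terminal N has a nullable alternative N → β (β ⇒* ε) and another alternative N → α with FIRST(α) ∩ FOLLOW(N) ≠ ∅: on such a lookahead the parser cannot decide between expanding α and letting N vanish via β.

Nullable non-terminals: A.
FIRST sets used below: FIRST(T) = { 'id' }

A: nullable alternative(s) A → ε; FOLLOW(A) = { $, ',', 'id', 'x' }
  A → T F F: FIRST \ {ε} = { 'id' } — overlaps FOLLOW(A) on { 'id' }: CONFLICT
  A → , S: FIRST \ {ε} = { ',' } — overlaps FOLLOW(A) on { ',' }: CONFLICT
  A → ε: FIRST \ {ε} = { } — this is the only nullable alternative, skip

F, S, T have no nullable alternative, so no FIRST/FOLLOW check is needed there.

So the grammar has 2 FIRST/FOLLOW conflicts (marked CONFLICT above).

Answer: Yes. A → T F F with FOLLOW(A) on { 'id' }; A → ',' S with FOLLOW(A) on { ',' }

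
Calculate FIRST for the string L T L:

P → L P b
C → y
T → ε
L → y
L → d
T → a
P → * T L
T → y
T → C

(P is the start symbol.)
{ 'd', 'y' }

FIRST sets of the non-terminals involved (from the grammar, by fixed-point iteration):
  FIRST(L) = { 'd', 'y' }

To compute FIRST(L T L), process the symbols left to right:
Symbol L is a non-terminal. Add FIRST(L) \ {ε} = { 'd', 'y' }
L is not nullable (ε ∉ FIRST(L)), so stop here.
FIRST(L T L) = { 'd', 'y' }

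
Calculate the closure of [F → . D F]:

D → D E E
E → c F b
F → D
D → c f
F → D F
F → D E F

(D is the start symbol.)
Start with: [F → . D F]
  [F → . D F] has the dot before D: add [D → . D E E], [D → . c f]
No further items can be added.

CLOSURE = { [D → . D E E], [D → . c f], [F → . D F] }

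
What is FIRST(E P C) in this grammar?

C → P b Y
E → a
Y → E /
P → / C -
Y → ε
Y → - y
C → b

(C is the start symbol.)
{ 'a' }

FIRST sets of the non-terminals involved (from the grammar, by fixed-point iteration):
  FIRST(E) = { 'a' }

To compute FIRST(E P C), process the symbols left to right:
Symbol E is a non-terminal. Add FIRST(E) \ {ε} = { 'a' }
E is not nullable (ε ∉ FIRST(E)), so stop here.
FIRST(E P C) = { 'a' }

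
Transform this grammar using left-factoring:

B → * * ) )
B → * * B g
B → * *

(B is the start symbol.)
Left-factoring transforms A → αβ₁ | αβ₂ into A → αA' and A' → β₁ | β₂
(α is the longest common prefix among the alternatives). Repeat until
no nonterminal has two alternatives with a common prefix.

Round 1: B has alternatives sharing prefix '* *'. Introduce B': B → * * B'
  Add: B' → ) )
  Add: B' → B g
  Add: B' → ε

No remaining common prefixes — done.

Resulting grammar:
B → * * B'
B' → ) )
B' → B g
B' → ε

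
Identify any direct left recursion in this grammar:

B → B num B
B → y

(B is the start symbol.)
Yes, B is left-recursive

Direct left recursion occurs when N → N α for some non-terminal N (the right-hand side begins with the left-hand side itself).

B → B num B: LEFT RECURSIVE (starts with B)
B → y: starts with y

The grammar has direct left recursion on: B.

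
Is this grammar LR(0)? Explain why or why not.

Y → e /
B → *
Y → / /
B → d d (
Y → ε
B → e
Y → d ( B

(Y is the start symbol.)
A grammar is LR(0) if no state in the canonical LR(0) collection has:
  - both a shift item (dot before a terminal) and a complete item (shift-reduce conflict), or
  - two or more complete items (reduce-reduce conflict; the accept item [Y' → Y .] counts as a complete item here).

Augment with Y' → Y and build the canonical LR(0) collection (I0 = CLOSURE({[Y' → . Y]}), then GOTO on every symbol after a dot until no new states appear). It has 14 states:
  I0: { [Y → . / /], [Y → . d ( B], [Y → . e /], [Y → .], [Y' → . Y] }  — shift, reduce
  I1: { [Y → / . /] }  — shift
  I2: { [Y' → Y .] }  — accept
  I3: { [Y → d . ( B] }  — shift
  I4: { [Y → e . /] }  — shift
  I5: { [Y → e / .] }  — reduce
  I6: { [B → . *], [B → . d d (], [B → . e], [Y → d ( . B] }  — shift
  I7: { [B → * .] }  — reduce
  I8: { [Y → d ( B .] }  — reduce
  I9: { [B → d . d (] }  — shift
  I10: { [B → e .] }  — reduce
  I11: { [B → d d . (] }  — shift
  I12: { [B → d d ( .] }  — reduce
  I13: { [Y → / / .] }  — reduce

Conflict in state I0:
  Shift-reduce conflict between [Y → .] and [Y → . / /]
So the grammar is NOT LR(0).

Answer: No. Shift-reduce conflict between [Y → .] and [Y → . / /]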